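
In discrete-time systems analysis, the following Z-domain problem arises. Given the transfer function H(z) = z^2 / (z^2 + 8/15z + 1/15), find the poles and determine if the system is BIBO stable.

Poles are roots of the denominator: z^2 + 8/15z + 1/15 = 0.
Quadratic formula: z = [-(8/15) +/- sqrt((8/15)^2 - 4*(1/15))] / 2
Discriminant = 64/225 - 4/15 = 4/225; sqrt = 2/15.
z = (-8/15 +/- 2/15) / 2 => z = -1/5 or z = -1/3.
|p1| = 1/5, |p2| = 1/3.
For BIBO stability, all poles must lie inside the unit circle (|p| < 1).
System is STABLE since both |p| < 1.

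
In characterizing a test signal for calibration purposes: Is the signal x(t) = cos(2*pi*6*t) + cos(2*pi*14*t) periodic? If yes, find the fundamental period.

f1 = 6 Hz, f2 = 14 Hz
Period T1 = 1/6, T2 = 1/14
Ratio T1/T2 = 14/6, which is rational.
The signal is periodic with fundamental period T = 1/GCD(6,14) = 1/2 s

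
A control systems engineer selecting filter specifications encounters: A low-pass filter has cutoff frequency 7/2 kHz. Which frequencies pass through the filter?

A low-pass filter passes all frequencies below the cutoff frequency 7/2 kHz and attenuates higher frequencies.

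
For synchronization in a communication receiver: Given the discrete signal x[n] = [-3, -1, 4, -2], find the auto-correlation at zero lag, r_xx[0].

The auto-correlation at zero lag r_xx[0] equals the signal energy.
r_xx[0] = sum of x[n]^2 = (-3)^2 + (-1)^2 + 4^2 + (-2)^2
= 9 + 1 + 16 + 4 = 30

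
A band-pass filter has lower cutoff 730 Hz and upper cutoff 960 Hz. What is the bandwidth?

Bandwidth = f_high - f_low
= 960 Hz - 730 Hz = 230 Hz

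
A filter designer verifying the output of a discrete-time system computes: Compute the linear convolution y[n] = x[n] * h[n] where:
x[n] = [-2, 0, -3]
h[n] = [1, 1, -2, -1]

y[n] = sum_k x[k]*h[n-k]. Output length = len(x) + len(h) - 1 = 3 + 4 - 1 = 6.
y[0] = -2*1 = -2
y[1] = 0*1 + -2*1 = -2
y[2] = -3*1 + 0*1 + -2*-2 = 1
y[3] = -3*1 + 0*-2 + -2*-1 = -1
y[4] = -3*-2 + 0*-1 = 6
y[5] = -3*-1 = 3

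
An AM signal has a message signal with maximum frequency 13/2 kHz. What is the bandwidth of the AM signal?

In AM (double-sideband), the bandwidth is twice the message frequency.
BW = 2 * f_m = 2 * 13/2 kHz = 13 kHz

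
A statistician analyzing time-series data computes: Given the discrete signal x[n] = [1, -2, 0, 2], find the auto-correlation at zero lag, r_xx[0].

The auto-correlation at zero lag r_xx[0] equals the signal energy.
r_xx[0] = sum of x[n]^2 = 1^2 + (-2)^2 + 0^2 + 2^2
= 1 + 4 + 0 + 4 = 9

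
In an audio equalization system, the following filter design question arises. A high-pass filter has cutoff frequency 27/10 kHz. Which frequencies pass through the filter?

A high-pass filter passes all frequencies above the cutoff frequency 27/10 kHz and attenuates lower frequencies.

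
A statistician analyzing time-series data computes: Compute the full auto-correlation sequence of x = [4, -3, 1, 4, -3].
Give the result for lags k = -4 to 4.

r_xx[k] = sum_m x[m]*x[m+k], indexed from 0, for k = -4 to 4:
  r_xx[-4] = x[4]*x[0] = -12
  r_xx[-3] = x[3]*x[0] + x[4]*x[1] = 25
  r_xx[-2] = x[2]*x[0] + x[3]*x[1] + x[4]*x[2] = -11
  r_xx[-1] = x[1]*x[0] + x[2]*x[1] + x[3]*x[2] + x[4]*x[3] = -23
  r_xx[0] = x[0]*x[0] + x[1]*x[1] + x[2]*x[2] + x[3]*x[3] + x[4]*x[4] = 51
  r_xx[1] = x[0]*x[1] + x[1]*x[2] + x[2]*x[3] + x[3]*x[4] = -23
  r_xx[2] = x[0]*x[2] + x[1]*x[3] + x[2]*x[4] = -11
  r_xx[3] = x[0]*x[3] + x[1]*x[4] = 25
  r_xx[4] = x[0]*x[4] = -12
r_xx = [-12, 25, -11, -23, 51, -23, -11, 25, -12]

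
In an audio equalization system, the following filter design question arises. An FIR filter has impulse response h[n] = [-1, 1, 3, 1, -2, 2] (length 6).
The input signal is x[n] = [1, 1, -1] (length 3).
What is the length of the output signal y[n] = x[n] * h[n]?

For linear convolution, the output length is:
len(y) = len(x) + len(h) - 1 = 3 + 6 - 1 = 8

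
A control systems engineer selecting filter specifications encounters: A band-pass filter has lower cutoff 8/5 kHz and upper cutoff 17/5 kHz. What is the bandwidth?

Bandwidth = f_high - f_low
= 17/5 kHz - 8/5 kHz = 9/5 kHz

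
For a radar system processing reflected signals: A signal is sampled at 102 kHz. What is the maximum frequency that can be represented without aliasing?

The maximum frequency that can be represented without aliasing
is the Nyquist frequency: f_max = f_s / 2 = 102 kHz / 2 = 51 kHz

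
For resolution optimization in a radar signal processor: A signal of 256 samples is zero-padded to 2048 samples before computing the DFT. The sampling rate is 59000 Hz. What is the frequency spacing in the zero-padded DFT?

Original DFT: N = 256, resolution = f_s/N = 59000/256 = 7375/32 Hz
Zero-padded DFT: N = 2048, resolution = f_s/N = 59000/2048 = 7375/256 Hz
Zero-padding interpolates the spectrum (finer frequency grid)
but does NOT improve the true spectral resolution (ability to resolve close frequencies).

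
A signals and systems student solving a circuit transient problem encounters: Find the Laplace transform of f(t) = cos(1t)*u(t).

Standard pair: cos(wt)*u(t) <-> s/(s^2+w^2)
With w = 1: L{cos(1t)*u(t)} = s/(s^2+1)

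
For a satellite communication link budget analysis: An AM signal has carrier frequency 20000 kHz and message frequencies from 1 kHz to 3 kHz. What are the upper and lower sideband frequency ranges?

Upper sideband (USB) = fc + [fm_low, fm_high] = 20000 + [1, 3] = [20001, 20003] kHz
Lower sideband (LSB) = fc - [fm_high, fm_low] = 20000 - [3, 1] = [19997, 19999] kHz
Total occupied spectrum: 19997 kHz to 20003 kHz (plus carrier at 20000 kHz)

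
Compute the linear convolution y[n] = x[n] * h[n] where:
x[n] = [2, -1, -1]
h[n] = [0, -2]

y[n] = sum_k x[k]*h[n-k]. Output length = len(x) + len(h) - 1 = 3 + 2 - 1 = 4.
y[0] = 2*0 = 0
y[1] = -1*0 + 2*-2 = -4
y[2] = -1*0 + -1*-2 = 2
y[3] = -1*-2 = 2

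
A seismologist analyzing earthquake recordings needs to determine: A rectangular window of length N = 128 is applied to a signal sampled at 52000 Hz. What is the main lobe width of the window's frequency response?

For a rectangular window of length N,
the main lobe width in frequency is 2*f_s/N.
= 2*52000/128 = 1625/2 Hz
This determines the minimum frequency separation for resolving two sinusoids.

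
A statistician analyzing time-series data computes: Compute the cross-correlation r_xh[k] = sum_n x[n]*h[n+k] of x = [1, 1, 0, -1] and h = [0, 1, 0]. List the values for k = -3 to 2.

Both sequences indexed from 0 and zero outside their support.
Lags with overlap: k = -3 to 2.
  r_xh[-3] = x[3]*h[0] = 0
  r_xh[-2] = x[2]*h[0] + x[3]*h[1] = -1
  r_xh[-1] = x[1]*h[0] + x[2]*h[1] + x[3]*h[2] = 0
  r_xh[0] = x[0]*h[0] + x[1]*h[1] + x[2]*h[2] = 1
  r_xh[1] = x[0]*h[1] + x[1]*h[2] = 1
  r_xh[2] = x[0]*h[2] = 0
r_xh = [0, -1, 0, 1, 1, 0] (for k = -3, ..., 2)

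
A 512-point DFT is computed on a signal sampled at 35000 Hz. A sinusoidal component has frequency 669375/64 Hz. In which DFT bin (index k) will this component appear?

DFT frequency resolution = f_s/N = 35000/512 = 4375/64 Hz
Bin index k = f_signal / resolution = 669375/64 / 4375/64 = 153
The signal frequency 669375/64 Hz falls in DFT bin k = 153.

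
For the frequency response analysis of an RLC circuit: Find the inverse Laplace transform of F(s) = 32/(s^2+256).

Standard pair: w/(s^2+w^2) <-> sin(wt)*u(t)
Recognize w^2 = 256, so w = 16; numerator 32 = 2*16.
f(t) = 2*sin(16t)*u(t)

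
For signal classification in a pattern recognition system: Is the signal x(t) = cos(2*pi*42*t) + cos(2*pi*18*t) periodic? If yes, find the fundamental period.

f1 = 42 Hz, f2 = 18 Hz
Period T1 = 1/42, T2 = 1/18
Ratio T1/T2 = 18/42, which is rational.
The signal is periodic with fundamental period T = 1/GCD(42,18) = 1/6 s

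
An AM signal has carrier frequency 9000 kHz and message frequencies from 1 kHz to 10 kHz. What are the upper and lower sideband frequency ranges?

Upper sideband (USB) = fc + [fm_low, fm_high] = 9000 + [1, 10] = [9001, 9010] kHz
Lower sideband (LSB) = fc - [fm_high, fm_low] = 9000 - [10, 1] = [8990, 8999] kHz
Total occupied spectrum: 8990 kHz to 9010 kHz (plus carrier at 9000 kHz)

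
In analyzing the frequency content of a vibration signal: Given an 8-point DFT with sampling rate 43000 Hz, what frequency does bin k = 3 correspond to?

The frequency of DFT bin k is: f_k = k * f_s / N
f_3 = 3 * 43000 / 8 = 16125 Hz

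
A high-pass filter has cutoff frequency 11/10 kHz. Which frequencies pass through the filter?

A high-pass filter passes all frequencies above the cutoff frequency 11/10 kHz and attenuates lower frequencies.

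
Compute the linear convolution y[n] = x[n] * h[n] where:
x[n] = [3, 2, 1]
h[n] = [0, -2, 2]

y[n] = sum_k x[k]*h[n-k]. Output length = len(x) + len(h) - 1 = 3 + 3 - 1 = 5.
y[0] = 3*0 = 0
y[1] = 2*0 + 3*-2 = -6
y[2] = 1*0 + 2*-2 + 3*2 = 2
y[3] = 1*-2 + 2*2 = 2
y[4] = 1*2 = 2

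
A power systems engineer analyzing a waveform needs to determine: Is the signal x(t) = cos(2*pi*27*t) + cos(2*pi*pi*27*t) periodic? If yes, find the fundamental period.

f1 = 27 Hz, f2 = 27*pi Hz
Ratio f2/f1 = pi, which is irrational.
Since the frequency ratio is irrational, no common period exists.
The signal is not periodic.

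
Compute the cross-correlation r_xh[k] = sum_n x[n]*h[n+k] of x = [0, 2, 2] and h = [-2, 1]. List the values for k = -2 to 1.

Both sequences indexed from 0 and zero outside their support.
Lags with overlap: k = -2 to 1.
  r_xh[-2] = x[2]*h[0] = -4
  r_xh[-1] = x[1]*h[0] + x[2]*h[1] = -2
  r_xh[0] = x[0]*h[0] + x[1]*h[1] = 2
  r_xh[1] = x[0]*h[1] = 0
r_xh = [-4, -2, 2, 0] (for k = -2, ..., 1)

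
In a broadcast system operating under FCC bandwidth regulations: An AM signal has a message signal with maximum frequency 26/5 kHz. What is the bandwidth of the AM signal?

In AM (double-sideband), the bandwidth is twice the message frequency.
BW = 2 * f_m = 2 * 26/5 kHz = 52/5 kHz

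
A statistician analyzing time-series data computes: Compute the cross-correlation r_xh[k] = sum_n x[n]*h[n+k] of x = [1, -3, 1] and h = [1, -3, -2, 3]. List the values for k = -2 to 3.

Both sequences indexed from 0 and zero outside their support.
Lags with overlap: k = -2 to 3.
  r_xh[-2] = x[2]*h[0] = 1
  r_xh[-1] = x[1]*h[0] + x[2]*h[1] = -6
  r_xh[0] = x[0]*h[0] + x[1]*h[1] + x[2]*h[2] = 8
  r_xh[1] = x[0]*h[1] + x[1]*h[2] + x[2]*h[3] = 6
  r_xh[2] = x[0]*h[2] + x[1]*h[3] = -11
  r_xh[3] = x[0]*h[3] = 3
r_xh = [1, -6, 8, 6, -11, 3] (for k = -2, ..., 3)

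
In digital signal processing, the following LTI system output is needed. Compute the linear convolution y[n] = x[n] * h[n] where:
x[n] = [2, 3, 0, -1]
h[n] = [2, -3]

y[n] = sum_k x[k]*h[n-k]. Output length = len(x) + len(h) - 1 = 4 + 2 - 1 = 5.
y[0] = 2*2 = 4
y[1] = 3*2 + 2*-3 = 0
y[2] = 0*2 + 3*-3 = -9
y[3] = -1*2 + 0*-3 = -2
y[4] = -1*-3 = 3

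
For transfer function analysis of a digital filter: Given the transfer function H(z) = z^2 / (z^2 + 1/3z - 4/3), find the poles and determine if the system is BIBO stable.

Poles are roots of the denominator: z^2 + 1/3z - 4/3 = 0.
Quadratic formula: z = [-(1/3) +/- sqrt((1/3)^2 - 4*(-4/3))] / 2
Discriminant = 1/9 + 16/3 = 49/9; sqrt = 7/3.
z = (-1/3 +/- 7/3) / 2 => z = 1 or z = -4/3.
|p1| = 1, |p2| = 4/3.
For BIBO stability, all poles must lie inside the unit circle (|p| < 1).
System is UNSTABLE since at least one |p| >= 1.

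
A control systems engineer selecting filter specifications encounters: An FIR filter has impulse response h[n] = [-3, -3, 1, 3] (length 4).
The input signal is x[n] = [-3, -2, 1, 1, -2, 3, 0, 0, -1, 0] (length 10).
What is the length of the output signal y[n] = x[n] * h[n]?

For linear convolution, the output length is:
len(y) = len(x) + len(h) - 1 = 10 + 4 - 1 = 13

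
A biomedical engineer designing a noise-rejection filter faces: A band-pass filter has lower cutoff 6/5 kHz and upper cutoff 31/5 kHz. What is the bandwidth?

Bandwidth = f_high - f_low
= 31/5 kHz - 6/5 kHz = 5 kHz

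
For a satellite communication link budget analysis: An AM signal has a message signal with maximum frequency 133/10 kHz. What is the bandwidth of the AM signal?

In AM (double-sideband), the bandwidth is twice the message frequency.
BW = 2 * f_m = 2 * 133/10 kHz = 133/5 kHz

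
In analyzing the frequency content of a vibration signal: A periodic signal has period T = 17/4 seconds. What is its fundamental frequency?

The fundamental frequency is the reciprocal of the period.
f = 1/T = 1/(17/4) = 4/17 Hz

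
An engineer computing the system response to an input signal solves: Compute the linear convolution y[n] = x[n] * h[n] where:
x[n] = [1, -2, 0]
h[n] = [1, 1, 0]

y[n] = sum_k x[k]*h[n-k]. Output length = len(x) + len(h) - 1 = 3 + 3 - 1 = 5.
y[0] = 1*1 = 1
y[1] = -2*1 + 1*1 = -1
y[2] = 0*1 + -2*1 + 1*0 = -2
y[3] = 0*1 + -2*0 = 0
y[4] = 0*0 = 0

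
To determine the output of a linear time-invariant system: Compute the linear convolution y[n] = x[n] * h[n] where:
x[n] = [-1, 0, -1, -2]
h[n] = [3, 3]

y[n] = sum_k x[k]*h[n-k]. Output length = len(x) + len(h) - 1 = 4 + 2 - 1 = 5.
y[0] = -1*3 = -3
y[1] = 0*3 + -1*3 = -3
y[2] = -1*3 + 0*3 = -3
y[3] = -2*3 + -1*3 = -9
y[4] = -2*3 = -6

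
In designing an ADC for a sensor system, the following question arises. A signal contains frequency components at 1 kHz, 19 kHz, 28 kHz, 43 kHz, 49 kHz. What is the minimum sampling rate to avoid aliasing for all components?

The highest frequency component is f_max = 49 kHz.
Nyquist rate = 2 * f_max = 2 * 49 kHz = 98 kHz.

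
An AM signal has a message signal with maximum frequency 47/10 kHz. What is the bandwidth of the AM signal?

In AM (double-sideband), the bandwidth is twice the message frequency.
BW = 2 * f_m = 2 * 47/10 kHz = 47/5 kHz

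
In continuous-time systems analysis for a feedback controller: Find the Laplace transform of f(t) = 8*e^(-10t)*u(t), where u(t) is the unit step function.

Standard Laplace transform pair:
e^(-at)*u(t) <-> 1/(s+a)
With a = 10: L{8*e^(-10t)*u(t)} = 8/(s+10), ROC: Re(s) > -10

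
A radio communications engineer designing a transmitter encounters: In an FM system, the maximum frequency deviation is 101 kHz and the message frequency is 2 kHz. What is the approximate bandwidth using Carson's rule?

Carson's rule: BW = 2*(delta_f + f_m)
= 2*(101 + 2) kHz = 206 kHz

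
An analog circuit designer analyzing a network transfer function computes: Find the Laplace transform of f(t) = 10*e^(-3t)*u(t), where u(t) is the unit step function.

Standard Laplace transform pair:
e^(-at)*u(t) <-> 1/(s+a)
With a = 3: L{10*e^(-3t)*u(t)} = 10/(s+3), ROC: Re(s) > -3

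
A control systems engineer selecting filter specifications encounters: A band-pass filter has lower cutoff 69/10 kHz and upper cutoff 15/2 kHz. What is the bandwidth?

Bandwidth = f_high - f_low
= 15/2 kHz - 69/10 kHz = 3/5 kHz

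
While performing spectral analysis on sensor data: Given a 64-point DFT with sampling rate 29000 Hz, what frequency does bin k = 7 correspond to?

The frequency of DFT bin k is: f_k = k * f_s / N
f_7 = 7 * 29000 / 64 = 25375/8 Hz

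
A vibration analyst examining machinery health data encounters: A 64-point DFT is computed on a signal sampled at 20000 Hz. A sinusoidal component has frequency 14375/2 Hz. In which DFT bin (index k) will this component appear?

DFT frequency resolution = f_s/N = 20000/64 = 625/2 Hz
Bin index k = f_signal / resolution = 14375/2 / 625/2 = 23
The signal frequency 14375/2 Hz falls in DFT bin k = 23.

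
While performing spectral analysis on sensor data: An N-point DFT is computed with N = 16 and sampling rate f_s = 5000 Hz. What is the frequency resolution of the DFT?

DFT frequency resolution = f_s / N
= 5000 / 16 = 625/2 Hz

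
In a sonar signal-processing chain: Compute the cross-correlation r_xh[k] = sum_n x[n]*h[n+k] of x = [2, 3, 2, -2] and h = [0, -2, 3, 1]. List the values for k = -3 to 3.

Both sequences indexed from 0 and zero outside their support.
Lags with overlap: k = -3 to 3.
  r_xh[-3] = x[3]*h[0] = 0
  r_xh[-2] = x[2]*h[0] + x[3]*h[1] = 4
  r_xh[-1] = x[1]*h[0] + x[2]*h[1] + x[3]*h[2] = -10
  r_xh[0] = x[0]*h[0] + x[1]*h[1] + x[2]*h[2] + x[3]*h[3] = -2
  r_xh[1] = x[0]*h[1] + x[1]*h[2] + x[2]*h[3] = 7
  r_xh[2] = x[0]*h[2] + x[1]*h[3] = 9
  r_xh[3] = x[0]*h[3] = 2
r_xh = [0, 4, -10, -2, 7, 9, 2] (for k = -3, ..., 3)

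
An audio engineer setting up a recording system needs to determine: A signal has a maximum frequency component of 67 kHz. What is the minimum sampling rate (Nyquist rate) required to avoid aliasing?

By the Nyquist-Shannon sampling theorem,
the minimum sampling rate (Nyquist rate) must be at least 2 * f_max.
Nyquist rate = 2 * 67 kHz = 134 kHz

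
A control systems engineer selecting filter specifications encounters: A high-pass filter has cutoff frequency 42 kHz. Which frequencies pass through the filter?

A high-pass filter passes all frequencies above the cutoff frequency 42 kHz and attenuates lower frequencies.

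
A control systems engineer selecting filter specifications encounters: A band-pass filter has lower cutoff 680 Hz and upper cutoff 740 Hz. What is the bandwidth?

Bandwidth = f_high - f_low
= 740 Hz - 680 Hz = 60 Hz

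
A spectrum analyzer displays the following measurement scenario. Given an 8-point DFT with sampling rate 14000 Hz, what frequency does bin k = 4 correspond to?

The frequency of DFT bin k is: f_k = k * f_s / N
f_4 = 4 * 14000 / 8 = 7000 Hz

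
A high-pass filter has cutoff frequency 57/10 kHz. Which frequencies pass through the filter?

A high-pass filter passes all frequencies above the cutoff frequency 57/10 kHz and attenuates lower frequencies.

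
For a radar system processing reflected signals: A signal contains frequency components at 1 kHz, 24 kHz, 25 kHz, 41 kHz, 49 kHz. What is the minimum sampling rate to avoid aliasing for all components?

The highest frequency component is f_max = 49 kHz.
Nyquist rate = 2 * f_max = 2 * 49 kHz = 98 kHz.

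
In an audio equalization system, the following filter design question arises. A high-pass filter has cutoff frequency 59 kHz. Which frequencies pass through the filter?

A high-pass filter passes all frequencies above the cutoff frequency 59 kHz and attenuates lower frequencies.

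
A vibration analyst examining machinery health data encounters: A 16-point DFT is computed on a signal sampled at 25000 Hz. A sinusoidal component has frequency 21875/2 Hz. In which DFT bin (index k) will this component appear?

DFT frequency resolution = f_s/N = 25000/16 = 3125/2 Hz
Bin index k = f_signal / resolution = 21875/2 / 3125/2 = 7
The signal frequency 21875/2 Hz falls in DFT bin k = 7.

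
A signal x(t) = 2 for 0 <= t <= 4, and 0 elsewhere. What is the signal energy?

Energy = integral of |x(t)|^2 dt over the signal duration
= 2^2 * 4 = 4 * 4 = 16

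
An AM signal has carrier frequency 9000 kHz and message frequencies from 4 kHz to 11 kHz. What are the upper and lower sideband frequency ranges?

Upper sideband (USB) = fc + [fm_low, fm_high] = 9000 + [4, 11] = [9004, 9011] kHz
Lower sideband (LSB) = fc - [fm_high, fm_low] = 9000 - [11, 4] = [8989, 8996] kHz
Total occupied spectrum: 8989 kHz to 9011 kHz (plus carrier at 9000 kHz)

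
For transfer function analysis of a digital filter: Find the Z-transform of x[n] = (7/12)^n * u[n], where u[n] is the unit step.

The Z-transform of a^n * u[n] is z/(z-a) for |z| > |a|.
Here a = 7/12, so X(z) = z/(z - (7/12)) = 12z/(12z - 7)
ROC: |z| > 7/12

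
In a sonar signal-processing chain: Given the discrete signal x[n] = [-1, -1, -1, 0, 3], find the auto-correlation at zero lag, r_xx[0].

The auto-correlation at zero lag r_xx[0] equals the signal energy.
r_xx[0] = sum of x[n]^2 = (-1)^2 + (-1)^2 + (-1)^2 + 0^2 + 3^2
= 1 + 1 + 1 + 0 + 9 = 12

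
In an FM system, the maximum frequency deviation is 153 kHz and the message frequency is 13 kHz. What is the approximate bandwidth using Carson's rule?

Carson's rule: BW = 2*(delta_f + f_m)
= 2*(153 + 13) kHz = 332 kHz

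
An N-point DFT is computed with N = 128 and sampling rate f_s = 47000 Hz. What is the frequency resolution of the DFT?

DFT frequency resolution = f_s / N
= 47000 / 128 = 5875/16 Hz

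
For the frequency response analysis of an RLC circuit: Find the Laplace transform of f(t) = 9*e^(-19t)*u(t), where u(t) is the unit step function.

Standard Laplace transform pair:
e^(-at)*u(t) <-> 1/(s+a)
With a = 19: L{9*e^(-19t)*u(t)} = 9/(s+19), ROC: Re(s) > -19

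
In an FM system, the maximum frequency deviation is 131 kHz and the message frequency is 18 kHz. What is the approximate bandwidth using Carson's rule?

Carson's rule: BW = 2*(delta_f + f_m)
= 2*(131 + 18) kHz = 298 kHz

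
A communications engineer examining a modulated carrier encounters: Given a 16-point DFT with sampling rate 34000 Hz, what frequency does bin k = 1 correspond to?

The frequency of DFT bin k is: f_k = k * f_s / N
f_1 = 1 * 34000 / 16 = 2125 Hz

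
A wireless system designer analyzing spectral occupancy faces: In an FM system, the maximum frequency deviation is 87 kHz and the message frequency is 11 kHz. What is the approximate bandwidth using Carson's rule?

Carson's rule: BW = 2*(delta_f + f_m)
= 2*(87 + 11) kHz = 196 kHz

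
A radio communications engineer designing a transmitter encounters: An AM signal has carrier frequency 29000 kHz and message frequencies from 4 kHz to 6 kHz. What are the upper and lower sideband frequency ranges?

Upper sideband (USB) = fc + [fm_low, fm_high] = 29000 + [4, 6] = [29004, 29006] kHz
Lower sideband (LSB) = fc - [fm_high, fm_low] = 29000 - [6, 4] = [28994, 28996] kHz
Total occupied spectrum: 28994 kHz to 29006 kHz (plus carrier at 29000 kHz)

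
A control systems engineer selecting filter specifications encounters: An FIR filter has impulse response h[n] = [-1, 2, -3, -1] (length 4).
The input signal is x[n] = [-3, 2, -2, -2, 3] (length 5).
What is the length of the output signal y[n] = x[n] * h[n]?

For linear convolution, the output length is:
len(y) = len(x) + len(h) - 1 = 5 + 4 - 1 = 8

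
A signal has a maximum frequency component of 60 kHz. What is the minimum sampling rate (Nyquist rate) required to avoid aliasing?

By the Nyquist-Shannon sampling theorem,
the minimum sampling rate (Nyquist rate) must be at least 2 * f_max.
Nyquist rate = 2 * 60 kHz = 120 kHz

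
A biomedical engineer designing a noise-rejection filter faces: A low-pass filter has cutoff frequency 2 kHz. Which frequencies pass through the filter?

A low-pass filter passes all frequencies below the cutoff frequency 2 kHz and attenuates higher frequencies.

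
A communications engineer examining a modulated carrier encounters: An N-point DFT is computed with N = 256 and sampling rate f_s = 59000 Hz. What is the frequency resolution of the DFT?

DFT frequency resolution = f_s / N
= 59000 / 256 = 7375/32 Hz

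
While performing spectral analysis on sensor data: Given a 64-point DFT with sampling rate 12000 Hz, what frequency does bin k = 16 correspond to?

The frequency of DFT bin k is: f_k = k * f_s / N
f_16 = 16 * 12000 / 64 = 3000 Hz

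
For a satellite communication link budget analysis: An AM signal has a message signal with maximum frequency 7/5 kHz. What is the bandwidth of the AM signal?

In AM (double-sideband), the bandwidth is twice the message frequency.
BW = 2 * f_m = 2 * 7/5 kHz = 14/5 kHz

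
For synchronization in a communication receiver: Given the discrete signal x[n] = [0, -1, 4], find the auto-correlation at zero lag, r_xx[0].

The auto-correlation at zero lag r_xx[0] equals the signal energy.
r_xx[0] = sum of x[n]^2 = 0^2 + (-1)^2 + 4^2
= 0 + 1 + 16 = 17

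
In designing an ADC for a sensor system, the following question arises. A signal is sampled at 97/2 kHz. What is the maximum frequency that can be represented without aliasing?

The maximum frequency that can be represented without aliasing
is the Nyquist frequency: f_max = f_s / 2 = 97/2 kHz / 2 = 97/4 kHz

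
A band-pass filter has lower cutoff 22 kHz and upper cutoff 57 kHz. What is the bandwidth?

Bandwidth = f_high - f_low
= 57 kHz - 22 kHz = 35 kHz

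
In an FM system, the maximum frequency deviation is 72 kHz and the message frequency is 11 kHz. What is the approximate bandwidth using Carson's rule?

Carson's rule: BW = 2*(delta_f + f_m)
= 2*(72 + 11) kHz = 166 kHz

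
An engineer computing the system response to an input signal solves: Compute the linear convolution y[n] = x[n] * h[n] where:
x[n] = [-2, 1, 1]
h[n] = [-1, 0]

y[n] = sum_k x[k]*h[n-k]. Output length = len(x) + len(h) - 1 = 3 + 2 - 1 = 4.
y[0] = -2*-1 = 2
y[1] = 1*-1 + -2*0 = -1
y[2] = 1*-1 + 1*0 = -1
y[3] = 1*0 = 0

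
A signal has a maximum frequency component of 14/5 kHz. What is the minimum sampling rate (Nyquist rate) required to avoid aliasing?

By the Nyquist-Shannon sampling theorem,
the minimum sampling rate (Nyquist rate) must be at least 2 * f_max.
Nyquist rate = 2 * 14/5 kHz = 28/5 kHz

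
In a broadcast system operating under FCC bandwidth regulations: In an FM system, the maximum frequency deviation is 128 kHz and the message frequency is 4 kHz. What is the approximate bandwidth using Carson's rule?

Carson's rule: BW = 2*(delta_f + f_m)
= 2*(128 + 4) kHz = 264 kHz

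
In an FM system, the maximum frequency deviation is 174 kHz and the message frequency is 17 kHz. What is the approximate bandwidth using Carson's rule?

Carson's rule: BW = 2*(delta_f + f_m)
= 2*(174 + 17) kHz = 382 kHz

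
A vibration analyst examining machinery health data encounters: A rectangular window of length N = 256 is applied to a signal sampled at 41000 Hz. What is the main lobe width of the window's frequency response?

For a rectangular window of length N,
the main lobe width in frequency is 2*f_s/N.
= 2*41000/256 = 5125/16 Hz
This determines the minimum frequency separation for resolving two sinusoids.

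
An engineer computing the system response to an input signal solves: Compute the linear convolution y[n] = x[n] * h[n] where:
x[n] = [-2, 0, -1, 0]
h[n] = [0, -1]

y[n] = sum_k x[k]*h[n-k]. Output length = len(x) + len(h) - 1 = 4 + 2 - 1 = 5.
y[0] = -2*0 = 0
y[1] = 0*0 + -2*-1 = 2
y[2] = -1*0 + 0*-1 = 0
y[3] = 0*0 + -1*-1 = 1
y[4] = 0*-1 = 0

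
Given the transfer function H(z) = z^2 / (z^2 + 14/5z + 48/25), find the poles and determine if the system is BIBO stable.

Poles are roots of the denominator: z^2 + 14/5z + 48/25 = 0.
Quadratic formula: z = [-(14/5) +/- sqrt((14/5)^2 - 4*(48/25))] / 2
Discriminant = 196/25 - 192/25 = 4/25; sqrt = 2/5.
z = (-14/5 +/- 2/5) / 2 => z = -6/5 or z = -8/5.
|p1| = 6/5, |p2| = 8/5.
For BIBO stability, all poles must lie inside the unit circle (|p| < 1).
System is UNSTABLE since at least one |p| >= 1.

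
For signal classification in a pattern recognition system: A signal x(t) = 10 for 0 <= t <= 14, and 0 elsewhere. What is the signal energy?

Energy = integral of |x(t)|^2 dt over the signal duration
= 10^2 * 14 = 100 * 14 = 1400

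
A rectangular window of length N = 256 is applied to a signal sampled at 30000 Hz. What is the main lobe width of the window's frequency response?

For a rectangular window of length N,
the main lobe width in frequency is 2*f_s/N.
= 2*30000/256 = 1875/8 Hz
This determines the minimum frequency separation for resolving two sinusoids.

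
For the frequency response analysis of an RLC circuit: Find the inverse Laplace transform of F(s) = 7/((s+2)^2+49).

Standard pair: w/((s+a)^2+w^2) <-> e^(-at)*sin(wt)*u(t)
With a=2, w=7: f(t) = e^(-2t)*sin(7t)*u(t)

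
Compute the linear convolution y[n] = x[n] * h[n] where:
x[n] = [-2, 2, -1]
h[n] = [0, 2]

y[n] = sum_k x[k]*h[n-k]. Output length = len(x) + len(h) - 1 = 3 + 2 - 1 = 4.
y[0] = -2*0 = 0
y[1] = 2*0 + -2*2 = -4
y[2] = -1*0 + 2*2 = 4
y[3] = -1*2 = -2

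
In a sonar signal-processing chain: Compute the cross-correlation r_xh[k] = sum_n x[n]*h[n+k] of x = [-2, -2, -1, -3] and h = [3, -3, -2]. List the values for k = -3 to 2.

Both sequences indexed from 0 and zero outside their support.
Lags with overlap: k = -3 to 2.
  r_xh[-3] = x[3]*h[0] = -9
  r_xh[-2] = x[2]*h[0] + x[3]*h[1] = 6
  r_xh[-1] = x[1]*h[0] + x[2]*h[1] + x[3]*h[2] = 3
  r_xh[0] = x[0]*h[0] + x[1]*h[1] + x[2]*h[2] = 2
  r_xh[1] = x[0]*h[1] + x[1]*h[2] = 10
  r_xh[2] = x[0]*h[2] = 4
r_xh = [-9, 6, 3, 2, 10, 4] (for k = -3, ..., 2)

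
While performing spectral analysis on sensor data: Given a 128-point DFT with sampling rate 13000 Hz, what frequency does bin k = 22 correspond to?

The frequency of DFT bin k is: f_k = k * f_s / N
f_22 = 22 * 13000 / 128 = 17875/8 Hz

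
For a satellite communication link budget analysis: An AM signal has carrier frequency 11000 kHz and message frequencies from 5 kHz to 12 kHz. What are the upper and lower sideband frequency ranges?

Upper sideband (USB) = fc + [fm_low, fm_high] = 11000 + [5, 12] = [11005, 11012] kHz
Lower sideband (LSB) = fc - [fm_high, fm_low] = 11000 - [12, 5] = [10988, 10995] kHz
Total occupied spectrum: 10988 kHz to 11012 kHz (plus carrier at 11000 kHz)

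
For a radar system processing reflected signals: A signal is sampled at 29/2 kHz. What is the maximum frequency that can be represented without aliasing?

The maximum frequency that can be represented without aliasing
is the Nyquist frequency: f_max = f_s / 2 = 29/2 kHz / 2 = 29/4 kHz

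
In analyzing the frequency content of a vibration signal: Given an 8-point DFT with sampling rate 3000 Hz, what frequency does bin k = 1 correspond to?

The frequency of DFT bin k is: f_k = k * f_s / N
f_1 = 1 * 3000 / 8 = 375 Hz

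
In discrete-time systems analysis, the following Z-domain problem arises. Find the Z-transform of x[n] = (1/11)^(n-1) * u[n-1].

Time-shifting property: if X(z) = Z{x[n]}, then Z{x[n-d]} = z^(-d) * X(z)
X(z) = z/(z - 1/11) for x[n] = (1/11)^n * u[n]
Z{x[n-1]} = z^(-1) * z/(z - 1/11) = 1/(z - 1/11)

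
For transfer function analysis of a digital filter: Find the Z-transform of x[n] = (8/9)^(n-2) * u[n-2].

Time-shifting property: if X(z) = Z{x[n]}, then Z{x[n-d]} = z^(-d) * X(z)
X(z) = z/(z - 8/9) for x[n] = (8/9)^n * u[n]
Z{x[n-2]} = z^(-2) * z/(z - 8/9) = z^(-1)/(z - 8/9)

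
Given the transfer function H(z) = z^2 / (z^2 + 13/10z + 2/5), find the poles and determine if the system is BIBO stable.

Poles are roots of the denominator: z^2 + 13/10z + 2/5 = 0.
Quadratic formula: z = [-(13/10) +/- sqrt((13/10)^2 - 4*(2/5))] / 2
Discriminant = 169/100 - 8/5 = 9/100; sqrt = 3/10.
z = (-13/10 +/- 3/10) / 2 => z = -1/2 or z = -4/5.
|p1| = 1/2, |p2| = 4/5.
For BIBO stability, all poles must lie inside the unit circle (|p| < 1).
System is STABLE since both |p| < 1.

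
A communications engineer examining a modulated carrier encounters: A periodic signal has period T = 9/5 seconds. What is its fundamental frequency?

The fundamental frequency is the reciprocal of the period.
f = 1/T = 1/(9/5) = 5/9 Hz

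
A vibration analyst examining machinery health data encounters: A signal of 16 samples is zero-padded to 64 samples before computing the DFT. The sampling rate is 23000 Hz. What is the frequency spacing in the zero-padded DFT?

Original DFT: N = 16, resolution = f_s/N = 23000/16 = 2875/2 Hz
Zero-padded DFT: N = 64, resolution = f_s/N = 23000/64 = 2875/8 Hz
Zero-padding interpolates the spectrum (finer frequency grid)
but does NOT improve the true spectral resolution (ability to resolve close frequencies).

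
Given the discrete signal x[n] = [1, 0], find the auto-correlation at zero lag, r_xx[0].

The auto-correlation at zero lag r_xx[0] equals the signal energy.
r_xx[0] = sum of x[n]^2 = 1^2 + 0^2
= 1 + 0 = 1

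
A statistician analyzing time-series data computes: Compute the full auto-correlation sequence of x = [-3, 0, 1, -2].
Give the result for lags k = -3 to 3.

r_xx[k] = sum_m x[m]*x[m+k], indexed from 0, for k = -3 to 3:
  r_xx[-3] = x[3]*x[0] = 6
  r_xx[-2] = x[2]*x[0] + x[3]*x[1] = -3
  r_xx[-1] = x[1]*x[0] + x[2]*x[1] + x[3]*x[2] = -2
  r_xx[0] = x[0]*x[0] + x[1]*x[1] + x[2]*x[2] + x[3]*x[3] = 14
  r_xx[1] = x[0]*x[1] + x[1]*x[2] + x[2]*x[3] = -2
  r_xx[2] = x[0]*x[2] + x[1]*x[3] = -3
  r_xx[3] = x[0]*x[3] = 6
r_xx = [6, -3, -2, 14, -2, -3, 6]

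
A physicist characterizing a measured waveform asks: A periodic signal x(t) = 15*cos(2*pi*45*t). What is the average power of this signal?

Average power of A*cos(wt) is A^2/2.
P = 15^2 / 2 = 225/2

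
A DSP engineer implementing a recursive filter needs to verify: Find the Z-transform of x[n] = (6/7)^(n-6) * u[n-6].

Time-shifting property: if X(z) = Z{x[n]}, then Z{x[n-d]} = z^(-d) * X(z)
X(z) = z/(z - 6/7) for x[n] = (6/7)^n * u[n]
Z{x[n-6]} = z^(-6) * z/(z - 6/7) = z^(-5)/(z - 6/7)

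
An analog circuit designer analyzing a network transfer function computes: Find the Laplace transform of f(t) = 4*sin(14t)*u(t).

Standard pair: sin(wt)*u(t) <-> w/(s^2+w^2)
With w = 14: L{4*sin(14t)*u(t)} = 56/(s^2+196)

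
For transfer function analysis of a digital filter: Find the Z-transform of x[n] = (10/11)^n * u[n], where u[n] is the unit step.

The Z-transform of a^n * u[n] is z/(z-a) for |z| > |a|.
Here a = 10/11, so X(z) = z/(z - (10/11)) = 11z/(11z - 10)
ROC: |z| > 10/11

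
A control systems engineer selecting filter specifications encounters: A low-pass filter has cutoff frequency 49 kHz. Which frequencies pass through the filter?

A low-pass filter passes all frequencies below the cutoff frequency 49 kHz and attenuates higher frequencies.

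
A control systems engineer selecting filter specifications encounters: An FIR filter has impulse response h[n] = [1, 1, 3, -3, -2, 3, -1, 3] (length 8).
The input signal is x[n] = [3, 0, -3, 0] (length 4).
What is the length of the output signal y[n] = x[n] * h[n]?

For linear convolution, the output length is:
len(y) = len(x) + len(h) - 1 = 4 + 8 - 1 = 11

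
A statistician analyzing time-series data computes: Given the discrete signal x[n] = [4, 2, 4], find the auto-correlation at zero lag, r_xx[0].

The auto-correlation at zero lag r_xx[0] equals the signal energy.
r_xx[0] = sum of x[n]^2 = 4^2 + 2^2 + 4^2
= 16 + 4 + 16 = 36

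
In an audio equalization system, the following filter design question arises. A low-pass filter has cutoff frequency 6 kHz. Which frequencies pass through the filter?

A low-pass filter passes all frequencies below the cutoff frequency 6 kHz and attenuates higher frequencies.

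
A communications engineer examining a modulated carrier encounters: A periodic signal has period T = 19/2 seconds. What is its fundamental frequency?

The fundamental frequency is the reciprocal of the period.
f = 1/T = 1/(19/2) = 2/19 Hz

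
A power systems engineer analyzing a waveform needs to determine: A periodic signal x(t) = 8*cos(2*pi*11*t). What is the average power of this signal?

Average power of A*cos(wt) is A^2/2.
P = 8^2 / 2 = 64/2 = 32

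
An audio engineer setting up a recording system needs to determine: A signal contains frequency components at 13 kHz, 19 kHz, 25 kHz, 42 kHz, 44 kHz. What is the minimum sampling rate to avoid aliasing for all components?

The highest frequency component is f_max = 44 kHz.
Nyquist rate = 2 * f_max = 2 * 44 kHz = 88 kHz.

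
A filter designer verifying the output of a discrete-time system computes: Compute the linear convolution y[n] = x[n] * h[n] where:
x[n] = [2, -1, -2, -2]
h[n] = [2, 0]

y[n] = sum_k x[k]*h[n-k]. Output length = len(x) + len(h) - 1 = 4 + 2 - 1 = 5.
y[0] = 2*2 = 4
y[1] = -1*2 + 2*0 = -2
y[2] = -2*2 + -1*0 = -4
y[3] = -2*2 + -2*0 = -4
y[4] = -2*0 = 0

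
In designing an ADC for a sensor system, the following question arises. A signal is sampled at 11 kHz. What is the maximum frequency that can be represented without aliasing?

The maximum frequency that can be represented without aliasing
is the Nyquist frequency: f_max = f_s / 2 = 11 kHz / 2 = 11/2 kHz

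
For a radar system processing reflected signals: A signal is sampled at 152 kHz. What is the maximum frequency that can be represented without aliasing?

The maximum frequency that can be represented without aliasing
is the Nyquist frequency: f_max = f_s / 2 = 152 kHz / 2 = 76 kHz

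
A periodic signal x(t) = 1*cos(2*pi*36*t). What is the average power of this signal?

Average power of A*cos(wt) is A^2/2.
P = 1^2 / 2 = 1/2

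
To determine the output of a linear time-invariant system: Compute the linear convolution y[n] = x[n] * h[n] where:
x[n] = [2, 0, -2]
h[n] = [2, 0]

y[n] = sum_k x[k]*h[n-k]. Output length = len(x) + len(h) - 1 = 3 + 2 - 1 = 4.
y[0] = 2*2 = 4
y[1] = 0*2 + 2*0 = 0
y[2] = -2*2 + 0*0 = -4
y[3] = -2*0 = 0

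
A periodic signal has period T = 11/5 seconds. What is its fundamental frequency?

The fundamental frequency is the reciprocal of the period.
f = 1/T = 1/(11/5) = 5/11 Hz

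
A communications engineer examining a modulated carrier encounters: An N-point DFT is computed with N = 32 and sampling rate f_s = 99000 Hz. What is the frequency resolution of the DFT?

DFT frequency resolution = f_s / N
= 99000 / 32 = 12375/4 Hz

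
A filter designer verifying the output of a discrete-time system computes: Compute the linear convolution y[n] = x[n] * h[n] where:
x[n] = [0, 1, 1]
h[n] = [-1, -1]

y[n] = sum_k x[k]*h[n-k]. Output length = len(x) + len(h) - 1 = 3 + 2 - 1 = 4.
y[0] = 0*-1 = 0
y[1] = 1*-1 + 0*-1 = -1
y[2] = 1*-1 + 1*-1 = -2
y[3] = 1*-1 = -1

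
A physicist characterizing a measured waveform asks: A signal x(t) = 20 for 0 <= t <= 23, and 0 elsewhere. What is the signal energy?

Energy = integral of |x(t)|^2 dt over the signal duration
= 20^2 * 23 = 400 * 23 = 9200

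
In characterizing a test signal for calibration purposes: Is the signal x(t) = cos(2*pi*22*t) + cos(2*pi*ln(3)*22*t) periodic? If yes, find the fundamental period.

f1 = 22 Hz, f2 = 22*ln(3) Hz
Ratio f2/f1 = ln(3), which is irrational.
Since the frequency ratio is irrational, no common period exists.
The signal is not periodic.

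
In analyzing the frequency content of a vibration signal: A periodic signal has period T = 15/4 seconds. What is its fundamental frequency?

The fundamental frequency is the reciprocal of the period.
f = 1/T = 1/(15/4) = 4/15 Hz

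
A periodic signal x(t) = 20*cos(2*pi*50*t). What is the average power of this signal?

Average power of A*cos(wt) is A^2/2.
P = 20^2 / 2 = 400/2 = 200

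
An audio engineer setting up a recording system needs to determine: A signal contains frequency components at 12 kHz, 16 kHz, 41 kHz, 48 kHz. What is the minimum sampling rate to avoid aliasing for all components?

The highest frequency component is f_max = 48 kHz.
Nyquist rate = 2 * f_max = 2 * 48 kHz = 96 kHz.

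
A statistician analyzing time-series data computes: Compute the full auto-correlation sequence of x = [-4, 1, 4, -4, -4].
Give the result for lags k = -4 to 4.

r_xx[k] = sum_m x[m]*x[m+k], indexed from 0, for k = -4 to 4:
  r_xx[-4] = x[4]*x[0] = 16
  r_xx[-3] = x[3]*x[0] + x[4]*x[1] = 12
  r_xx[-2] = x[2]*x[0] + x[3]*x[1] + x[4]*x[2] = -36
  r_xx[-1] = x[1]*x[0] + x[2]*x[1] + x[3]*x[2] + x[4]*x[3] = 0
  r_xx[0] = x[0]*x[0] + x[1]*x[1] + x[2]*x[2] + x[3]*x[3] + x[4]*x[4] = 65
  r_xx[1] = x[0]*x[1] + x[1]*x[2] + x[2]*x[3] + x[3]*x[4] = 0
  r_xx[2] = x[0]*x[2] + x[1]*x[3] + x[2]*x[4] = -36
  r_xx[3] = x[0]*x[3] + x[1]*x[4] = 12
  r_xx[4] = x[0]*x[4] = 16
r_xx = [16, 12, -36, 0, 65, 0, -36, 12, 16]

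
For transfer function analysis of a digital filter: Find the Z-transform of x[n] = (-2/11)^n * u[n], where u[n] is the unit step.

The Z-transform of a^n * u[n] is z/(z-a) for |z| > |a|.
Here a = -2/11, so X(z) = z/(z - (-2/11)) = 11z/(11z + 2)
ROC: |z| > 2/11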